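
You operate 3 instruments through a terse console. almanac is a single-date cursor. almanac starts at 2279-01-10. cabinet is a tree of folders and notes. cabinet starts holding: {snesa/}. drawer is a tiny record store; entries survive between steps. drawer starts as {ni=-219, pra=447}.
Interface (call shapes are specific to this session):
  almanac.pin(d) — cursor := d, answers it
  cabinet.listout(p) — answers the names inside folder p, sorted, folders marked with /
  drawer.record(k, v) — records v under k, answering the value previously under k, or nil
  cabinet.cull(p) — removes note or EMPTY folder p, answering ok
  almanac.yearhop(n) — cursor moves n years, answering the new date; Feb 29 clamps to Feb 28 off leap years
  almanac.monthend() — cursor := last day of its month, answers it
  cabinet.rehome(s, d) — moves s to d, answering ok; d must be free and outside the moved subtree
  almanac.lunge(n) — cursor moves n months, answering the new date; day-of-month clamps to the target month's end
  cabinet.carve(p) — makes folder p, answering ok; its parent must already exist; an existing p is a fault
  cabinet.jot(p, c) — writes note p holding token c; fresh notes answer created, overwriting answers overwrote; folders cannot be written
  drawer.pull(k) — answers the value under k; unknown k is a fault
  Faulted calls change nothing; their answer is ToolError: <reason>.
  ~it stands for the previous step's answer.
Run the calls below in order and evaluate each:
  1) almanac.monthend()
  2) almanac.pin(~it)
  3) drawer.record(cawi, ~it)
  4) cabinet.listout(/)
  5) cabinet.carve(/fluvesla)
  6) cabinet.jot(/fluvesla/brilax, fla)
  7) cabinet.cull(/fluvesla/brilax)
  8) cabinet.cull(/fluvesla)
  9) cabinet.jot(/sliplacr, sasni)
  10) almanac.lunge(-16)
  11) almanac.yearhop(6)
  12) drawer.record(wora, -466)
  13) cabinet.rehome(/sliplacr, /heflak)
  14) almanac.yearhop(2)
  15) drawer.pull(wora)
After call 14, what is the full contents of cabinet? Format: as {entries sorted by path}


~$ monthend
  2279-01-31
~$ pin d→~it
  2279-01-31
~$ record k→cawi v→~it
  nil
~$ listout p→/
  [snesa/]
~$ carve p→/fluvesla
  ok
~$ jot p→/fluvesla/brilax c→fla
  created
~$ cull p→/fluvesla/brilax
  ok
~$ cull p→/fluvesla
  ok
~$ jot p→/sliplacr c→sasni
  created
~$ lunge n→-16
  2277-09-30
~$ yearhop n→6
  2283-09-30
~$ record k→wora v→-466
  nil
~$ rehome s→/sliplacr d→/heflak
  ok
~$ yearhop n→2
  2285-09-30
~$ pull k→wora
  -466

Answer: {heflak=sasni, snesa/}


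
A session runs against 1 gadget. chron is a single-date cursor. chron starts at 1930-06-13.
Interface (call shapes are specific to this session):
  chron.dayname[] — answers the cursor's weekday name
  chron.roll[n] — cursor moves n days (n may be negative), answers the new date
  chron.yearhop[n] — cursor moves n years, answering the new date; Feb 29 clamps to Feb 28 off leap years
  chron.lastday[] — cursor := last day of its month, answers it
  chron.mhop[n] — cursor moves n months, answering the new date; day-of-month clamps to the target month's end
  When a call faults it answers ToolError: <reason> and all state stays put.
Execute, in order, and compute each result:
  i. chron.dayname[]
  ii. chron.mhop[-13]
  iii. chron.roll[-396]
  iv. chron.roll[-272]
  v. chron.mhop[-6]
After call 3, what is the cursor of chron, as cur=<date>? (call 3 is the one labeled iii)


·→ chron.dayname()
·← Friday
·→ chron.mhop(n: -13)
·← 1929-05-13
·→ chron.roll(n: -396)
·← 1928-04-12
·→ chron.roll(n: -272)
·← 1927-07-15
·→ chron.mhop(n: -6)
·← 1927-01-15

Answer: cur=1928-04-12


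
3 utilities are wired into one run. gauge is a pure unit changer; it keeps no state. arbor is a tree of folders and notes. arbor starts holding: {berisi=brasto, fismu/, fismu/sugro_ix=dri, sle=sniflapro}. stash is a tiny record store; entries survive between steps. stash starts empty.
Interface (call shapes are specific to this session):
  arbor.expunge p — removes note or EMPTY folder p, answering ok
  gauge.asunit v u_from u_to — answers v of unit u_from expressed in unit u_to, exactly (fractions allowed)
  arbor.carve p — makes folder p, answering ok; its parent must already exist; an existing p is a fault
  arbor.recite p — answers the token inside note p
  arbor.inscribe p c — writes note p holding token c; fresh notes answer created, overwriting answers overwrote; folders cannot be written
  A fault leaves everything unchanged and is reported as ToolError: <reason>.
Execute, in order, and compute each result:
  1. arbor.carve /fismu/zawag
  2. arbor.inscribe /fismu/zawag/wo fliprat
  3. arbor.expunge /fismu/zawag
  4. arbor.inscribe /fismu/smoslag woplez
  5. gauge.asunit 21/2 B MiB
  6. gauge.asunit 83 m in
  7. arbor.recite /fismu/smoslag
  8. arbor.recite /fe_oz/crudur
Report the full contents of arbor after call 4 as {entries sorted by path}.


Answer: {berisi=brasto, fismu/, fismu/smoslag=woplez, fismu/sugro_ix=dri, fismu/zawag/, fismu/zawag/wo=fliprat, sle=sniflapro}

Derivation:
·→ carve(/fismu/zawag)
·← ok
·→ inscribe(/fismu/zawag/wo, fliprat)
·← created
·→ expunge(/fismu/zawag)
·← ToolError: not empty
·→ inscribe(/fismu/smoslag, woplez)
·← created
·→ asunit(21/2, B, MiB)
·← 21/2097152
·→ asunit(83, m, in)
·← 415000/127
·→ recite(/fismu/smoslag)
·← woplez
·→ recite(/fe_oz/crudur)
·← ToolError: not found


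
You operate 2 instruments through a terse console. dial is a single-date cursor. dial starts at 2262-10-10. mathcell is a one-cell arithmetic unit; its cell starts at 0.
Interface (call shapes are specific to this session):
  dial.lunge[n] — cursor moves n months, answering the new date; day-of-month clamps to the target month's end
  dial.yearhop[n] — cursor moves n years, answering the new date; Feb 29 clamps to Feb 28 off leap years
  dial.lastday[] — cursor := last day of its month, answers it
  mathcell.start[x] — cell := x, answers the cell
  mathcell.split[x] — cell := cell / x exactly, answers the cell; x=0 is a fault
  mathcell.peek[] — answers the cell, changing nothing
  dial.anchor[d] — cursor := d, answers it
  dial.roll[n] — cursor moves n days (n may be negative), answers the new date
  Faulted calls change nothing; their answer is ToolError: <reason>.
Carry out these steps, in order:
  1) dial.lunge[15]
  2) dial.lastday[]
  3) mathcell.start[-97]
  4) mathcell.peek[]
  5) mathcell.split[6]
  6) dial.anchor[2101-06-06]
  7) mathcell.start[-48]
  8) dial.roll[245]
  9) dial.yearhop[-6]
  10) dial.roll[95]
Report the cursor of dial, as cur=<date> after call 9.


[in] lunge n: 15
= 2264-01-10
[in] lastday
= 2264-01-31
[in] start x: -97
= -97
[in] peek
= -97
[in] split x: 6
= -97/6
[in] anchor d: 2101-06-06
= 2101-06-06
[in] start x: -48
= -48
[in] roll n: 245
= 2102-02-06
[in] yearhop n: -6
= 2096-02-06
[in] roll n: 95
= 2096-05-11

Answer: cur=2096-02-06


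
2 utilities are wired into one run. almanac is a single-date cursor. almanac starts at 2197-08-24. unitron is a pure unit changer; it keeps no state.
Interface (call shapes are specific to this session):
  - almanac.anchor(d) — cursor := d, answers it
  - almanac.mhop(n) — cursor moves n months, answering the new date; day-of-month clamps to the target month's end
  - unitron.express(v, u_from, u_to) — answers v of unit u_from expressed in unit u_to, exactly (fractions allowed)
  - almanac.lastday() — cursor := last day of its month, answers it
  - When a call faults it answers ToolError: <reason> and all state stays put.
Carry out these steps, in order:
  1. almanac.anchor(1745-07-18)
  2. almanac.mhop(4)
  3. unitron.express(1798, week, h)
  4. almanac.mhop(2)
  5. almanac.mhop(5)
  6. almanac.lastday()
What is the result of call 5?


Answer: 1746-06-18

Derivation:
Calling anchor on d: 1745-07-18, giving 1745-07-18.
Now I run mhop on n: 4: 1745-11-18.
I call express on v: 1798, u_from: week, u_to: h, giving 302064.
Then mhop on n: 2, and observe 1746-01-18.
I try mhop on n: 5, — result: 1746-06-18.
Using lastday, yielding 1746-06-30.


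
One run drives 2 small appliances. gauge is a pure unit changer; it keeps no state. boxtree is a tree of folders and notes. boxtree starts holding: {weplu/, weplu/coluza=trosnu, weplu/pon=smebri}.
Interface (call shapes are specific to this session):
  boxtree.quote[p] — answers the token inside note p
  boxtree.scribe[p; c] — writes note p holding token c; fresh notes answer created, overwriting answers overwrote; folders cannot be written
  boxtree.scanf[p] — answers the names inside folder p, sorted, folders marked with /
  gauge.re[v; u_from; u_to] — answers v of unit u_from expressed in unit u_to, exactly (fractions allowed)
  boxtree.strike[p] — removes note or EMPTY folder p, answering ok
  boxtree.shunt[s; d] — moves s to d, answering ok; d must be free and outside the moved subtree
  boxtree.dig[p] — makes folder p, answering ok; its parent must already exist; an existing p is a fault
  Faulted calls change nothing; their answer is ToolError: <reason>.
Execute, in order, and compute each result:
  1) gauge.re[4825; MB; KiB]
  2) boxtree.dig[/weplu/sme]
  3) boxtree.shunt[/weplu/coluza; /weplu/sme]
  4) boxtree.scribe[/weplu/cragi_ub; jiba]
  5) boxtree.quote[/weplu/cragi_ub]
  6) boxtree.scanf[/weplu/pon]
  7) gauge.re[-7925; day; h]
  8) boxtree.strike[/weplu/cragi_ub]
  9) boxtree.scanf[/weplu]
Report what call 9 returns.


Answer: [coluza, pon, sme/]

Derivation:
·→ re(v→4825, u_from→MB, u_to→KiB)
·← 75390625/16
·→ dig(p→/weplu/sme)
·← ok
·→ shunt(s→/weplu/coluza, d→/weplu/sme)
·← ToolError: exists
·→ scribe(p→/weplu/cragi_ub, c→jiba)
·← created
·→ quote(p→/weplu/cragi_ub)
·← jiba
·→ scanf(p→/weplu/pon)
·← ToolError: not a directory
·→ re(v→-7925, u_from→day, u_to→h)
·← -190200
·→ strike(p→/weplu/cragi_ub)
·← ok
·→ scanf(p→/weplu)
·← [coluza, pon, sme/]


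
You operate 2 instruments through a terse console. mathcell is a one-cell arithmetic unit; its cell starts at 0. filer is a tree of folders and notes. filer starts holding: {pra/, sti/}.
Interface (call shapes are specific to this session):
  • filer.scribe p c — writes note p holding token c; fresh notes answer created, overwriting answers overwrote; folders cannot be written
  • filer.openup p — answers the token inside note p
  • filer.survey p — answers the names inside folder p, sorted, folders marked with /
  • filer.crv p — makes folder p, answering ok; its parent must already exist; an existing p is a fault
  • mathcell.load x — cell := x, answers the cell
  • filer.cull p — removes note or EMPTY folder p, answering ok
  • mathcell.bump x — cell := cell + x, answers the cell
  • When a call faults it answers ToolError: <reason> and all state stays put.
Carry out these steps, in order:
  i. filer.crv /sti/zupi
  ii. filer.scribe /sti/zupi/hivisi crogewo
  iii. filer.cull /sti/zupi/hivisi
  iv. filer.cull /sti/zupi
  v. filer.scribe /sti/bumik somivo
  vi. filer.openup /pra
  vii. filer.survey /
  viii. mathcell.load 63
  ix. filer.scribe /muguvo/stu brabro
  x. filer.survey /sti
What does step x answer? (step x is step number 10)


Step: crv[p→/sti/zupi]
Result: ok
Step: scribe[p→/sti/zupi/hivisi; c→crogewo]
Result: created
Step: cull[p→/sti/zupi/hivisi]
Result: ok
Step: cull[p→/sti/zupi]
Result: ok
Step: scribe[p→/sti/bumik; c→somivo]
Result: created
Step: openup[p→/pra]
Result: ToolError: is a directory
Step: survey[p→/]
Result: [pra/, sti/]
Step: load[x→63]
Result: 63
Step: scribe[p→/muguvo/stu; c→brabro]
Result: ToolError: no parent
Step: survey[p→/sti]
Result: [bumik]

Answer: [bumik]


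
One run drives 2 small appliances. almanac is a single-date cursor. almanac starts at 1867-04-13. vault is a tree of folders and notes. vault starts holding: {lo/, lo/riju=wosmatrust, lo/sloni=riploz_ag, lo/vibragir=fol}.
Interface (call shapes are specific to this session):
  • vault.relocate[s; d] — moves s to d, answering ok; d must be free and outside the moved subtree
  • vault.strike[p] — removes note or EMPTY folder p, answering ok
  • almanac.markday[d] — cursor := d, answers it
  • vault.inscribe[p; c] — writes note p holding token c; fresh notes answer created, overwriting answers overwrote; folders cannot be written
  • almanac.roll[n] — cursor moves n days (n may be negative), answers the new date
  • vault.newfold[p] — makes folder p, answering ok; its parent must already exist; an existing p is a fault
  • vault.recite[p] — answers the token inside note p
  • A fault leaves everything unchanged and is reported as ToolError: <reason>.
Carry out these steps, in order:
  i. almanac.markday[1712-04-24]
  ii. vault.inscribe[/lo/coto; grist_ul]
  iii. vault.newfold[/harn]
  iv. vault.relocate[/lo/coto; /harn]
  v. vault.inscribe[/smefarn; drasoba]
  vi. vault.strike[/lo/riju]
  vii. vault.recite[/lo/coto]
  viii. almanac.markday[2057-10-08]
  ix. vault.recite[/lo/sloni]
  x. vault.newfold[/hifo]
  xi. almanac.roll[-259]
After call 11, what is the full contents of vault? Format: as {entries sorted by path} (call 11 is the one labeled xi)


>> almanac.markday(1712-04-24)
<< 1712-04-24
>> vault.inscribe(/lo/coto, grist_ul)
<< created
>> vault.newfold(/harn)
<< ok
>> vault.relocate(/lo/coto, /harn)
<< ToolError: exists
>> vault.inscribe(/smefarn, drasoba)
<< created
>> vault.strike(/lo/riju)
<< ok
>> vault.recite(/lo/coto)
<< grist_ul
>> almanac.markday(2057-10-08)
<< 2057-10-08
>> vault.recite(/lo/sloni)
<< riploz_ag
>> vault.newfold(/hifo)
<< ok
>> almanac.roll(-259)
<< 2057-01-22

Answer: {harn/, hifo/, lo/, lo/coto=grist_ul, lo/sloni=riploz_ag, lo/vibragir=fol, smefarn=drasoba}


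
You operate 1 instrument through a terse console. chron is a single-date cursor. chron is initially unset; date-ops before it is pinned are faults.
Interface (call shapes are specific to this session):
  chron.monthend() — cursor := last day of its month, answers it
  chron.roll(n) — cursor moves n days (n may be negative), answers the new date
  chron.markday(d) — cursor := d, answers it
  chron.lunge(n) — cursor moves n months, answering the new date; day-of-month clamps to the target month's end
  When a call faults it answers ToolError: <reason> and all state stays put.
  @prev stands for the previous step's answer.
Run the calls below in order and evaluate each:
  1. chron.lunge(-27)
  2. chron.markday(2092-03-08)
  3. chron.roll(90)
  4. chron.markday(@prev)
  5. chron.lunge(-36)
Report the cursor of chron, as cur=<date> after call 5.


Answer: cur=2089-06-06

Derivation:
>> chron.lunge(n→-27)
<< ToolError: no date set
>> chron.markday(d→2092-03-08)
<< 2092-03-08
>> chron.roll(n→90)
<< 2092-06-06
>> chron.markday(d→@prev)
<< 2092-06-06
>> chron.lunge(n→-36)
<< 2089-06-06


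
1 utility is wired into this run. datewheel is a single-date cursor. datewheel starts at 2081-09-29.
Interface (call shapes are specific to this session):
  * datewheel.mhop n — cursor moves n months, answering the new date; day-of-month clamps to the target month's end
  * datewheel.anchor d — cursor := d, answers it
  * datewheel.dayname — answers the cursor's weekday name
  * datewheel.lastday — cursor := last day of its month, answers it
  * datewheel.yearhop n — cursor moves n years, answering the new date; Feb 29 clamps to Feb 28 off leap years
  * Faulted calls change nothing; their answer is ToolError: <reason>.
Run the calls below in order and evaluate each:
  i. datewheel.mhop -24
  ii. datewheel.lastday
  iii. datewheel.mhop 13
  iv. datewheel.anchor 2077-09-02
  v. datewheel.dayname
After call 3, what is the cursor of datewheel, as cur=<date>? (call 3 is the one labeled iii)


Now I run datewheel.mhop(n=-24), and observe 2079-09-29.
Next I call datewheel.lastday(), — result: 2079-09-30.
Now I run datewheel.mhop(n=13), yielding 2080-10-30.
Then datewheel.anchor(d=2077-09-02): 2077-09-02.
I invoke datewheel.dayname, giving Thursday.

Answer: cur=2080-10-30


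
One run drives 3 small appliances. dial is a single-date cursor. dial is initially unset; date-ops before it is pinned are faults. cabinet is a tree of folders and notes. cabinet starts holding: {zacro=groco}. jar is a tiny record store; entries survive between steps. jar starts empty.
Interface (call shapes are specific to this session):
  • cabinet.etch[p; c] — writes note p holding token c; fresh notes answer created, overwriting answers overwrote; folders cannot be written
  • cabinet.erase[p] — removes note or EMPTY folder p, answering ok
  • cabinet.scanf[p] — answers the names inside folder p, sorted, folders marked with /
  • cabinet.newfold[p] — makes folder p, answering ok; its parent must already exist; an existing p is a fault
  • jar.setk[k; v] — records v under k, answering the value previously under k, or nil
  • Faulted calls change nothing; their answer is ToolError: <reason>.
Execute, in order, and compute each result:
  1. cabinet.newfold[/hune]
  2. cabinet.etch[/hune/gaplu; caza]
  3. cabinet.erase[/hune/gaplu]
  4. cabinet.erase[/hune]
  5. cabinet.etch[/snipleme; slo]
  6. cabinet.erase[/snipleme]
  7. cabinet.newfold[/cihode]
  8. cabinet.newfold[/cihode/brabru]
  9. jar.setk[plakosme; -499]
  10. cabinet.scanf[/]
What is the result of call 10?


Answer: [cihode/, zacro]

Derivation:
→ cabinet.newfold(/hune)
← ok
→ cabinet.etch(/hune/gaplu, caza)
← created
→ cabinet.erase(/hune/gaplu)
← ok
→ cabinet.erase(/hune)
← ok
→ cabinet.etch(/snipleme, slo)
← created
→ cabinet.erase(/snipleme)
← ok
→ cabinet.newfold(/cihode)
← ok
→ cabinet.newfold(/cihode/brabru)
← ok
→ jar.setk(plakosme, -499)
← nil
→ cabinet.scanf(/)
← [cihode/, zacro]


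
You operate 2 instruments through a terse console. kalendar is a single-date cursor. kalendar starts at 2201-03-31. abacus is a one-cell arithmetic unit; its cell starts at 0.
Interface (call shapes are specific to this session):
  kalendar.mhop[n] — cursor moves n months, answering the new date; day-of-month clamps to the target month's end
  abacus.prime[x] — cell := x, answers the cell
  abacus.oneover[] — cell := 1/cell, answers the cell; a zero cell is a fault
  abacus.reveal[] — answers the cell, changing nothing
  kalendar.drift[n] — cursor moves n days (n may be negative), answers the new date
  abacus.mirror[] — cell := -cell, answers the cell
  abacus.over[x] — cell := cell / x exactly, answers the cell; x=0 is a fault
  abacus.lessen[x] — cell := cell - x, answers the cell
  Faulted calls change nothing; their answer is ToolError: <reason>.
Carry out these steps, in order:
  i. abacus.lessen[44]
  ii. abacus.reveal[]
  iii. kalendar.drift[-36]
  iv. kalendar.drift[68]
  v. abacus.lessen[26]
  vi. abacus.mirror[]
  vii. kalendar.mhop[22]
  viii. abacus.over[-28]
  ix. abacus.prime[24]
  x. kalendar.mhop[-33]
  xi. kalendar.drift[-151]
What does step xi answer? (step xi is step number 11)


Answer: 2200-01-02

Derivation:
~$ abacus.lessen x→44
= -44
~$ abacus.reveal
= -44
~$ kalendar.drift n→-36
= 2201-02-23
~$ kalendar.drift n→68
= 2201-05-02
~$ abacus.lessen x→26
= -70
~$ abacus.mirror
= 70
~$ kalendar.mhop n→22
= 2203-03-02
~$ abacus.over x→-28
= -5/2
~$ abacus.prime x→24
= 24
~$ kalendar.mhop n→-33
= 2200-06-02
~$ kalendar.drift n→-151
= 2200-01-02


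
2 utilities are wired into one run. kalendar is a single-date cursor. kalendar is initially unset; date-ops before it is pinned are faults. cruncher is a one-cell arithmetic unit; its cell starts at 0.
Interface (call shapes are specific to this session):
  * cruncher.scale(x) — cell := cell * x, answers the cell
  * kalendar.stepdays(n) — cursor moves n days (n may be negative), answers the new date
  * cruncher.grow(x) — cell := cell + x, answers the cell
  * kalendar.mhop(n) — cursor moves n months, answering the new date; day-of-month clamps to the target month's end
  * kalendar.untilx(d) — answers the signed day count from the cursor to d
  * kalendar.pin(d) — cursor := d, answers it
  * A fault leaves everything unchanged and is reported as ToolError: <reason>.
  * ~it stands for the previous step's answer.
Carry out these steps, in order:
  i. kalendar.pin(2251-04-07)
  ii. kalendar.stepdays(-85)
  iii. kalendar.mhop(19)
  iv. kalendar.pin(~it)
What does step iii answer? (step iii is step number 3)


Answer: 2252-08-12

Derivation:
==> pin(d='2251-04-07')
<== 2251-04-07
==> stepdays(n='-85')
<== 2251-01-12
==> mhop(n='19')
<== 2252-08-12
==> pin(d='~it')
<== 2252-08-12


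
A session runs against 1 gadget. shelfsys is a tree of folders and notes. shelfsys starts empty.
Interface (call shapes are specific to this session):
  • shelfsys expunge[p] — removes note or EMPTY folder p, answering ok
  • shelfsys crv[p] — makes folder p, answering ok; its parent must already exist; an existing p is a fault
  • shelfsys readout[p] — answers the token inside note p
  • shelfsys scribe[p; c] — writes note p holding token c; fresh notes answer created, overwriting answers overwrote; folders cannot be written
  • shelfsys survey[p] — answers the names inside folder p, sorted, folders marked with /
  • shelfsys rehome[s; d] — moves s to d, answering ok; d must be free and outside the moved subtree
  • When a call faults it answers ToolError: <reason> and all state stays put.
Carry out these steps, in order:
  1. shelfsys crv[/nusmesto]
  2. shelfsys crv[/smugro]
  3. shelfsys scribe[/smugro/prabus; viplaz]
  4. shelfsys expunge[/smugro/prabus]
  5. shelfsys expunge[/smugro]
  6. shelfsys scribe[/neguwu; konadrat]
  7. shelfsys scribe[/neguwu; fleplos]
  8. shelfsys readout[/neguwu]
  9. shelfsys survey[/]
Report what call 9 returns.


I call shelfsys crv passing p=/nusmesto: ok.
I call shelfsys crv passing p=/smugro, yielding ok.
I run shelfsys scribe passing p=/smugro/prabus, c=viplaz, → created.
I try shelfsys expunge passing p=/smugro/prabus: ok.
Now I run shelfsys expunge passing p=/smugro, and observe ok.
Using shelfsys scribe passing p=/neguwu, c=konadrat, → created.
I run shelfsys scribe passing p=/neguwu, c=fleplos, and see overwrote.
I run shelfsys readout passing p=/neguwu, giving fleplos.
I try shelfsys survey passing p=/, giving [neguwu, nusmesto/].

Answer: [neguwu, nusmesto/]


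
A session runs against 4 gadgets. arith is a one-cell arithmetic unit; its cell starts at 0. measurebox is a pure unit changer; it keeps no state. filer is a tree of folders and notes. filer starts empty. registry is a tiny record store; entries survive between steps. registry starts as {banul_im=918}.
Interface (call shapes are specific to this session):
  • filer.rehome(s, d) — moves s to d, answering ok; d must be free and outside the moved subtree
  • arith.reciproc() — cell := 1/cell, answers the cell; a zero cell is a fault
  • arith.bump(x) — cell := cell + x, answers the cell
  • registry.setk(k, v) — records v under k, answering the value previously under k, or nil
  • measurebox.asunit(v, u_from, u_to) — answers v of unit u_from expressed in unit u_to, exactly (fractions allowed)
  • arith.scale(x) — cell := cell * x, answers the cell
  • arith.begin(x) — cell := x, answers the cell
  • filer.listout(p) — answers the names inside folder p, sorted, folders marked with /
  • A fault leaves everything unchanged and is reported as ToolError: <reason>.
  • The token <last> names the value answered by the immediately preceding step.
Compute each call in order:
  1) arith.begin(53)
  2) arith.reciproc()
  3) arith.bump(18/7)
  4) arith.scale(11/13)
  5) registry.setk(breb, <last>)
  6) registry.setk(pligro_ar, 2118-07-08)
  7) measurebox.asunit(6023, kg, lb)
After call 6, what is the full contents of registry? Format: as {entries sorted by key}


;; 1. begin(x→53) : 53
;; 2. reciproc() : 1/53
;; 3. bump(x→18/7) : 961/371
;; 4. scale(x→11/13) : 10571/4823
;; 5. setk(k→breb, v→<last>) : nil
;; 6. setk(k→pligro_ar, v→2118-07-08) : nil
;; 7. asunit(v→6023, u_from→kg, u_to→lb) : 602300000000/45359237

Answer: {banul_im=918, breb=10571/4823, pligro_ar=2118-07-08}


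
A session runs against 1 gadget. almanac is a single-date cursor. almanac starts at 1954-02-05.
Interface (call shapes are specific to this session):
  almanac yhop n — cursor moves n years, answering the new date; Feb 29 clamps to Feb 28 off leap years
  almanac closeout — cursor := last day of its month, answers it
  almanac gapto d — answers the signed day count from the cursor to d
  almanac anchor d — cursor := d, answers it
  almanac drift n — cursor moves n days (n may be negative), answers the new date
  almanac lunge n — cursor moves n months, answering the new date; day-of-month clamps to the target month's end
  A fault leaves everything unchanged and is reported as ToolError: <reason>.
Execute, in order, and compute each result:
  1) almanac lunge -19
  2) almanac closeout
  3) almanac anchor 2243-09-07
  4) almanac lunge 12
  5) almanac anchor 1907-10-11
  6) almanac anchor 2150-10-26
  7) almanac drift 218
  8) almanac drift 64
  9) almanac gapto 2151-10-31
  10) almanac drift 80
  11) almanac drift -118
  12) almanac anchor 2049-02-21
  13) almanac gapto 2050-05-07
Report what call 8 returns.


Answer: 2151-08-04

Derivation:
>> almanac lunge(n: -19)
<< 1952-07-05
>> almanac closeout()
<< 1952-07-31
>> almanac anchor(d: 2243-09-07)
<< 2243-09-07
>> almanac lunge(n: 12)
<< 2244-09-07
>> almanac anchor(d: 1907-10-11)
<< 1907-10-11
>> almanac anchor(d: 2150-10-26)
<< 2150-10-26
>> almanac drift(n: 218)
<< 2151-06-01
>> almanac drift(n: 64)
<< 2151-08-04
>> almanac gapto(d: 2151-10-31)
<< 88
>> almanac drift(n: 80)
<< 2151-10-23
>> almanac drift(n: -118)
<< 2151-06-27
>> almanac anchor(d: 2049-02-21)
<< 2049-02-21
>> almanac gapto(d: 2050-05-07)
<< 440


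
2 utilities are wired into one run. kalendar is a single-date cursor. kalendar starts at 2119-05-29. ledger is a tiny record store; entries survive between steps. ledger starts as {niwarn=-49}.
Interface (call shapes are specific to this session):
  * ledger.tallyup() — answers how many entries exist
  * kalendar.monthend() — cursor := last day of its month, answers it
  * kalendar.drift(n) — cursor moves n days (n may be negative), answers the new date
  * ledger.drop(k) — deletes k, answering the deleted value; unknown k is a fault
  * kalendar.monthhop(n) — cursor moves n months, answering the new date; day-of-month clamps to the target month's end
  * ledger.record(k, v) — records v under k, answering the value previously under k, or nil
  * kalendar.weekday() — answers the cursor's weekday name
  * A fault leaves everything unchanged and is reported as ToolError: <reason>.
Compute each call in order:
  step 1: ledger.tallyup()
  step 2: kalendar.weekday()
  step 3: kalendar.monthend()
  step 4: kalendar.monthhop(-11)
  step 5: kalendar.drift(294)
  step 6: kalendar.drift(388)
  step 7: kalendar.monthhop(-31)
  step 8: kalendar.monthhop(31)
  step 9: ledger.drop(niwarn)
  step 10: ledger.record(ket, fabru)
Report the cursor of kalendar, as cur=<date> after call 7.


Answer: cur=2117-10-12

Derivation:
Using ledger.tallyup(), → 1.
Invoking kalendar.weekday(), yielding Monday.
I invoke kalendar.monthend, — result: 2119-05-31.
Using kalendar.monthhop(n='-11'), — result: 2118-06-30.
I invoke kalendar.drift(n='294'), — result: 2119-04-20.
Invoking kalendar.drift(n='388'), and see 2120-05-12.
I use kalendar.monthhop(n='-31'), giving 2117-10-12.
Next I call kalendar.monthhop(n='31'), → 2120-05-12.
Invoking ledger.drop(k='niwarn'), which returns -49.
Then ledger.record(k='ket', v='fabru'), yielding nil.


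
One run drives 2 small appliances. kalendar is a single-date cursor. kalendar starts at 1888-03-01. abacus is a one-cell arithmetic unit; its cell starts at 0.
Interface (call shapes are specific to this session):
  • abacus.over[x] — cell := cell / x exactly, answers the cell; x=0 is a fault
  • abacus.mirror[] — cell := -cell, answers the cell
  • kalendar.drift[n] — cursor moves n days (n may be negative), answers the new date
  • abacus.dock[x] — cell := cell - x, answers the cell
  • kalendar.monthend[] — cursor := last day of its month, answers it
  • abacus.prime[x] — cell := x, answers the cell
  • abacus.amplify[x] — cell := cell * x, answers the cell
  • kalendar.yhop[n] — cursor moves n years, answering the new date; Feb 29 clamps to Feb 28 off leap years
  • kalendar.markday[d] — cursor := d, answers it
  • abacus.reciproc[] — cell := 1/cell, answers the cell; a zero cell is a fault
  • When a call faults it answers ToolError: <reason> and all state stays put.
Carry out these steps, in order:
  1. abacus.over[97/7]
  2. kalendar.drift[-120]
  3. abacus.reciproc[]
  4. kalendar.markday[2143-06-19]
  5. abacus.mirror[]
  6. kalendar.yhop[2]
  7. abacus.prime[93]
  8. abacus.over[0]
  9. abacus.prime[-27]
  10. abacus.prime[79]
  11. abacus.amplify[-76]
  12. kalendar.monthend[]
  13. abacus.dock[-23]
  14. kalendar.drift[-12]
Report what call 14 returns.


Answer: 2145-06-18

Derivation:
I invoke abacus.over on x→97/7, → 0.
I use kalendar.drift on n→-120, which returns 1887-11-02.
Invoking abacus.reciproc, giving ToolError: reciprocal of zero.
I try kalendar.markday on d→2143-06-19, giving 2143-06-19.
Invoking abacus.mirror(), — result: 0.
I run kalendar.yhop on n→2, and observe 2145-06-19.
Next I call abacus.prime on x→93, yielding 93.
Calling abacus.over on x→0, — result: ToolError: division by zero.
I call abacus.prime on x→-27: -27.
Using abacus.prime on x→79, and see 79.
Now I run abacus.amplify on x→-76, → -6004.
I call kalendar.monthend, and get 2145-06-30.
I invoke abacus.dock on x→-23, which returns -5981.
I use kalendar.drift on n→-12, which returns 2145-06-18.


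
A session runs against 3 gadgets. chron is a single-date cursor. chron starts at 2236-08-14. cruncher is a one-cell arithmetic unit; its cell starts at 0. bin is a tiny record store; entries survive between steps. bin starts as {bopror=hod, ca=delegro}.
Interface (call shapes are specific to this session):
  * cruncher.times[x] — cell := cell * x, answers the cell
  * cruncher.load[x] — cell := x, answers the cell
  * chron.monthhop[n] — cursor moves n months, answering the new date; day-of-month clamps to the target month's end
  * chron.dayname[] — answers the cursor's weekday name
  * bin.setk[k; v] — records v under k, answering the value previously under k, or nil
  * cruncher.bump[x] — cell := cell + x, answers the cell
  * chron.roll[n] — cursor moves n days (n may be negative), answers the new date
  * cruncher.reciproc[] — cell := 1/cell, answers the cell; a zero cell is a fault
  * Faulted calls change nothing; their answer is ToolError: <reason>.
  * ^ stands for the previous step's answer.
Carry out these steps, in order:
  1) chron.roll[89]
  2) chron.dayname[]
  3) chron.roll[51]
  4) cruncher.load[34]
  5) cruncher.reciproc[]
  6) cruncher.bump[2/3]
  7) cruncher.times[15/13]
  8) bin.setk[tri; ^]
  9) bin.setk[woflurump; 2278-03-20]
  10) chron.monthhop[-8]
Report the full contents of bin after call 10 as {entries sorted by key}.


-- 1. chron.roll(n='89') : 2236-11-11
-- 2. chron.dayname() : Friday
-- 3. chron.roll(n='51') : 2237-01-01
-- 4. cruncher.load(x='34') : 34
-- 5. cruncher.reciproc() : 1/34
-- 6. cruncher.bump(x='2/3') : 71/102
-- 7. cruncher.times(x='15/13') : 355/442
-- 8. bin.setk(k='tri', v='^') : nil
-- 9. bin.setk(k='woflurump', v='2278-03-20') : nil
-- 10. chron.monthhop(n='-8') : 2236-05-01

Answer: {bopror=hod, ca=delegro, tri=355/442, woflurump=2278-03-20}


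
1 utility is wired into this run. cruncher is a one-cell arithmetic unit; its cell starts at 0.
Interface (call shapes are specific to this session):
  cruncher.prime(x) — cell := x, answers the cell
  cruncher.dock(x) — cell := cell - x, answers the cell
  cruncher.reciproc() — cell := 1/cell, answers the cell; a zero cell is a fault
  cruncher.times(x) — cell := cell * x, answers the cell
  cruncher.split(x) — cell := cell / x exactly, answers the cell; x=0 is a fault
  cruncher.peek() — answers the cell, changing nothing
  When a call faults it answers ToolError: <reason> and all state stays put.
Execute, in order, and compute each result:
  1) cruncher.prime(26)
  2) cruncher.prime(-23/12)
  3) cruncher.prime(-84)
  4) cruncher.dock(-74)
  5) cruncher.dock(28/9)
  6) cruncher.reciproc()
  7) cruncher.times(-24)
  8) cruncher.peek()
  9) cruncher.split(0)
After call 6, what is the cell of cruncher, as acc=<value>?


Answer: acc=-9/118

Derivation:
% cruncher.prime 26
  26
% cruncher.prime -23/12
  -23/12
% cruncher.prime -84
  -84
% cruncher.dock -74
  -10
% cruncher.dock 28/9
  -118/9
% cruncher.reciproc
  -9/118
% cruncher.times -24
  108/59
% cruncher.peek
  108/59
% cruncher.split 0
  ToolError: division by zero


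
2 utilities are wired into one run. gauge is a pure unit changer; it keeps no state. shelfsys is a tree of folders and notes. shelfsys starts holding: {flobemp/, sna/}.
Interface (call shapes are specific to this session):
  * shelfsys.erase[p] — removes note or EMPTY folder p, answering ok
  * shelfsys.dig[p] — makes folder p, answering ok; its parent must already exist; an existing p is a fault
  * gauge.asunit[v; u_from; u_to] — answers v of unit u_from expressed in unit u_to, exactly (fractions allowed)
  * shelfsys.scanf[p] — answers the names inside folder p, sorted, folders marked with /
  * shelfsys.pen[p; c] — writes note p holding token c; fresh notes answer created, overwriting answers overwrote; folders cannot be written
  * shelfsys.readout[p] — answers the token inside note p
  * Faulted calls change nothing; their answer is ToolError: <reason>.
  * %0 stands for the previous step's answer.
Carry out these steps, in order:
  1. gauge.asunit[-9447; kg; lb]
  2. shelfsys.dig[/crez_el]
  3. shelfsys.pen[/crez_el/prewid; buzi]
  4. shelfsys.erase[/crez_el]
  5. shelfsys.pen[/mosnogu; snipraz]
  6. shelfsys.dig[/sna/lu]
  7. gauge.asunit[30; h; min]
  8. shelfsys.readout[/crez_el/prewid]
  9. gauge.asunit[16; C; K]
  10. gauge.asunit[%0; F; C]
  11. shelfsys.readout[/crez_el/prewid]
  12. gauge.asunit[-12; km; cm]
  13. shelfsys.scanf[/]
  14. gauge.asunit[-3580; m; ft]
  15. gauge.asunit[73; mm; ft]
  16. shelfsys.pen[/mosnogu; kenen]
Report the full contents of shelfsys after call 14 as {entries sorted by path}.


$ gauge.asunit v: -9447 u_from: kg u_to: lb
= -944700000000/45359237
$ shelfsys.dig p: /crez_el
= ok
$ shelfsys.pen p: /crez_el/prewid c: buzi
= created
$ shelfsys.erase p: /crez_el
= ToolError: not empty
$ shelfsys.pen p: /mosnogu c: snipraz
= created
$ shelfsys.dig p: /sna/lu
= ok
$ gauge.asunit v: 30 u_from: h u_to: min
= 1800
$ shelfsys.readout p: /crez_el/prewid
= buzi
$ gauge.asunit v: 16 u_from: C u_to: K
= 5783/20
$ gauge.asunit v: %0 u_from: F u_to: C
= 5143/36
$ shelfsys.readout p: /crez_el/prewid
= buzi
$ gauge.asunit v: -12 u_from: km u_to: cm
= -1200000
$ shelfsys.scanf p: /
= [crez_el/, flobemp/, mosnogu, sna/]
$ gauge.asunit v: -3580 u_from: m u_to: ft
= -4475000/381
$ gauge.asunit v: 73 u_from: mm u_to: ft
= 365/1524
$ shelfsys.pen p: /mosnogu c: kenen
= overwrote

Answer: {crez_el/, crez_el/prewid=buzi, flobemp/, mosnogu=snipraz, sna/, sna/lu/}


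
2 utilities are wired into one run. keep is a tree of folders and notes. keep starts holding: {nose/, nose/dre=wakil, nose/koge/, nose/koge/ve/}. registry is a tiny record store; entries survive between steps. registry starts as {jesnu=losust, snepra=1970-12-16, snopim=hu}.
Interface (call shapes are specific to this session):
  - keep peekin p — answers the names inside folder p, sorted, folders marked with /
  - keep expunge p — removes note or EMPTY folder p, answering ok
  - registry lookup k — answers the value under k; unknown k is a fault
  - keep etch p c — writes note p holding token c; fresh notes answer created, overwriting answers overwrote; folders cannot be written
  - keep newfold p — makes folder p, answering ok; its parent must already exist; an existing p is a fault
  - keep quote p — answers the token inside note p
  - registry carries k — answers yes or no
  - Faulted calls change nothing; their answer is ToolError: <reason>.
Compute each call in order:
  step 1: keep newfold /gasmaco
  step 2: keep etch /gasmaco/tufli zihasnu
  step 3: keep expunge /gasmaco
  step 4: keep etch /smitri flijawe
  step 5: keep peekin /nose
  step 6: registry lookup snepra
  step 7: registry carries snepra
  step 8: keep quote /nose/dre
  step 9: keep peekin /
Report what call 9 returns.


-- keep newfold(p: /gasmaco) ~> ok
-- keep etch(p: /gasmaco/tufli, c: zihasnu) ~> created
-- keep expunge(p: /gasmaco) ~> ToolError: not empty
-- keep etch(p: /smitri, c: flijawe) ~> created
-- keep peekin(p: /nose) ~> [dre, koge/]
-- registry lookup(k: snepra) ~> 1970-12-16
-- registry carries(k: snepra) ~> yes
-- keep quote(p: /nose/dre) ~> wakil
-- keep peekin(p: /) ~> [gasmaco/, nose/, smitri]

Answer: [gasmaco/, nose/, smitri]


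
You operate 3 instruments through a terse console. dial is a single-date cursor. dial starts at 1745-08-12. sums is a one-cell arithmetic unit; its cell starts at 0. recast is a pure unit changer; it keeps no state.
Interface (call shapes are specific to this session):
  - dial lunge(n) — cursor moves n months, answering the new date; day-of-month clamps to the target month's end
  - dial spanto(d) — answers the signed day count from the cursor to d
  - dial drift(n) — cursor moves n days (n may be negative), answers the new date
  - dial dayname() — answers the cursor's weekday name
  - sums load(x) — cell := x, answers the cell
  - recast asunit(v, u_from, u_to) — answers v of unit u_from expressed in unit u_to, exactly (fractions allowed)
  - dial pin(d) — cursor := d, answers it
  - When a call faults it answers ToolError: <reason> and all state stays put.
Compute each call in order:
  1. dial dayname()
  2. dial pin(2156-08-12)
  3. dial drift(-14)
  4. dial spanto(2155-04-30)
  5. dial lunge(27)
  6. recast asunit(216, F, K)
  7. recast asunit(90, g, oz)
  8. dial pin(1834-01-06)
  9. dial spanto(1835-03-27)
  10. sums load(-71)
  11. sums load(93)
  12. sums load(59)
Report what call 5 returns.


Answer: 2158-10-29

Derivation:
I invoke dial dayname, which returns Thursday.
Then dial pin with d=2156-08-12, and observe 2156-08-12.
I call dial drift with n=-14, giving 2156-07-29.
Next I call dial spanto with d=2155-04-30, and get -456.
Calling dial lunge with n=27, → 2158-10-29.
Invoking recast asunit with v=216, u_from=F, u_to=K, and get 67567/180.
Next I call recast asunit with v=90, u_from=g, u_to=oz, — result: 144000000/45359237.
I use dial pin with d=1834-01-06, → 1834-01-06.
Invoking dial spanto with d=1835-03-27, → 445.
Using sums load with x=-71, and get -71.
I run sums load with x=93, yielding 93.
I run sums load with x=59, — result: 59.


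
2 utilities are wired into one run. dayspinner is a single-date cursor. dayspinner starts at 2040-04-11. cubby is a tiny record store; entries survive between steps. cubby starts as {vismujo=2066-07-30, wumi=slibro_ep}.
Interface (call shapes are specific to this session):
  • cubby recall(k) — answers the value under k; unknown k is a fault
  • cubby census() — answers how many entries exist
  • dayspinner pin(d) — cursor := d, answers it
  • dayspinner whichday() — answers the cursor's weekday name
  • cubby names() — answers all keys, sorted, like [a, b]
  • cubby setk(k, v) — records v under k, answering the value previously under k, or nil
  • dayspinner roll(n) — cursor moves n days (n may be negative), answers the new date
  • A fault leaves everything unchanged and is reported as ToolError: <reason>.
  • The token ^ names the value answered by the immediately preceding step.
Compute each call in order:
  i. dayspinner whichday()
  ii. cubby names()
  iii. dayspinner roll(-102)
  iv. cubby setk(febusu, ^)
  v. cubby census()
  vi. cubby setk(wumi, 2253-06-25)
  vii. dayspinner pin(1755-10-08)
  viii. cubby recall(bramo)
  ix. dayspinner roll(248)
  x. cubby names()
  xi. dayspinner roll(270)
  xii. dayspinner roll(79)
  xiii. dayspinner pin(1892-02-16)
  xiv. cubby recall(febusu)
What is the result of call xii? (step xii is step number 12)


Answer: 1757-05-27

Derivation:
Using dayspinner whichday(), giving Wednesday.
I invoke cubby names(), yielding [vismujo, wumi].
Then dayspinner roll on n→-102, → 2039-12-31.
I use cubby setk on k→febusu, v→^, — result: nil.
I call cubby census: 3.
Invoking cubby setk on k→wumi, v→2253-06-25, and get slibro_ep.
Calling dayspinner pin on d→1755-10-08, → 1755-10-08.
Invoking cubby recall on k→bramo: ToolError: no such key bramo.
Then dayspinner roll on n→248: 1756-06-12.
I use cubby names(), and see [febusu, vismujo, wumi].
Then dayspinner roll on n→270, and observe 1757-03-09.
I try dayspinner roll on n→79, — result: 1757-05-27.
I invoke dayspinner pin on d→1892-02-16, and get 1892-02-16.
Using cubby recall on k→febusu, and observe 2039-12-31.
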